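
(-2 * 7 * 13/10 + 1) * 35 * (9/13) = -5418/13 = -416.77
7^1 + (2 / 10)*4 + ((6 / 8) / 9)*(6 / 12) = 941 / 120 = 7.84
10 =10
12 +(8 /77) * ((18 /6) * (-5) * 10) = -276 /77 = -3.58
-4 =-4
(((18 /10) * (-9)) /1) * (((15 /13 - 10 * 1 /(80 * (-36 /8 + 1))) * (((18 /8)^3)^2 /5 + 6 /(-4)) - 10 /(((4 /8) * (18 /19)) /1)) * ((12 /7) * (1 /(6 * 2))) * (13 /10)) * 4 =-4814216433 /50176000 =-95.95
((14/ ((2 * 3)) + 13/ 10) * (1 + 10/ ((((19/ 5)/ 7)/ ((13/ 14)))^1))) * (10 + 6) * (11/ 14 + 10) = 22647584/ 1995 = 11352.17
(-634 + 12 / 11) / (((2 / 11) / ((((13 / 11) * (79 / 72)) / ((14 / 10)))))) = -17874935 / 5544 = -3224.19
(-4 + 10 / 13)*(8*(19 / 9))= -2128 / 39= -54.56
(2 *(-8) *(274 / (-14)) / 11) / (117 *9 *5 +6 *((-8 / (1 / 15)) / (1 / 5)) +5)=1096 / 64295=0.02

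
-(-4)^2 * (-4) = 64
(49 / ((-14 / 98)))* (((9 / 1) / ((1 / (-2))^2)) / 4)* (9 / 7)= -3969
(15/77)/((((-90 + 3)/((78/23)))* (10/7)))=-39/7337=-0.01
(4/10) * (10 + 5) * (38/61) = 228/61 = 3.74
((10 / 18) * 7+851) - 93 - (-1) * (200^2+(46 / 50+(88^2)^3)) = 104490928698032 / 225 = 464404127546.81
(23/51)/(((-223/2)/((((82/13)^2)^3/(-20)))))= 3496076721376/274476493785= 12.74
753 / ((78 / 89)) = 22339 / 26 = 859.19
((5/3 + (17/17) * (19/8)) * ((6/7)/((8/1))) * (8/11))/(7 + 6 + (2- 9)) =97/1848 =0.05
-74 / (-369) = 74 / 369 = 0.20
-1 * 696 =-696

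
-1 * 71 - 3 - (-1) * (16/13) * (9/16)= -953/13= -73.31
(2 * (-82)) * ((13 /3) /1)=-710.67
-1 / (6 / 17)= -17 / 6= -2.83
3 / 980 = 0.00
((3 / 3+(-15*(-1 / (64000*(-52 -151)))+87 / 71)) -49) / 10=-8629286613 / 1844864000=-4.68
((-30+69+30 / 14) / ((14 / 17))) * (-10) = -24480 / 49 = -499.59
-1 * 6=-6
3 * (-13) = -39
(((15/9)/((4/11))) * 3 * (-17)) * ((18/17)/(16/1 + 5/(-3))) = -1485/86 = -17.27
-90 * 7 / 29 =-630 / 29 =-21.72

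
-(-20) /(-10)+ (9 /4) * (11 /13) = -5 /52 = -0.10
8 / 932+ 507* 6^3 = 25516298 / 233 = 109512.01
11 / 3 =3.67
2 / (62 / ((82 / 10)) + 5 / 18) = 1476 / 5785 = 0.26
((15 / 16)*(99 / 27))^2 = 3025 / 256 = 11.82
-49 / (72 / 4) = -49 / 18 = -2.72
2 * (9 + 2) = 22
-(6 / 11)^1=-6 / 11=-0.55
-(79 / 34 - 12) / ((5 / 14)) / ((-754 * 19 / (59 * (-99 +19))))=1087016 / 121771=8.93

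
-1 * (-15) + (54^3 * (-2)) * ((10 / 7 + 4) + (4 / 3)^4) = -2704922.14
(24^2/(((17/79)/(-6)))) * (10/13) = -2730240/221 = -12354.03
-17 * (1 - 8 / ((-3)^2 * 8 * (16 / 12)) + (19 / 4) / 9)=-221 / 9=-24.56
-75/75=-1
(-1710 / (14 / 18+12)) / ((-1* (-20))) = -1539 / 230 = -6.69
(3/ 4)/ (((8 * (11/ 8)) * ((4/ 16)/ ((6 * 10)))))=180/ 11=16.36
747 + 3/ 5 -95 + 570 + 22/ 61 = 373003/ 305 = 1222.96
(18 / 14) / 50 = 9 / 350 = 0.03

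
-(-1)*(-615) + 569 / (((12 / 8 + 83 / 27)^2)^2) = -2284252080951 / 3722098081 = -613.70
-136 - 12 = -148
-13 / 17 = -0.76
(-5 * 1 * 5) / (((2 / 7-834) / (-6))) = -525 / 2918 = -0.18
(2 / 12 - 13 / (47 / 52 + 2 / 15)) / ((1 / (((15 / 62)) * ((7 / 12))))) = -2101085 / 1203792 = -1.75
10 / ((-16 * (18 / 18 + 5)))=-5 / 48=-0.10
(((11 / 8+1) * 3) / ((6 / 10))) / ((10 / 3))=57 / 16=3.56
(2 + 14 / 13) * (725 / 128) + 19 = 7577 / 208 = 36.43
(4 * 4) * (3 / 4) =12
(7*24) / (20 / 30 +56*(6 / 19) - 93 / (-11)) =6.27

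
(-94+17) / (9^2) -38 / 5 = -3463 / 405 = -8.55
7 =7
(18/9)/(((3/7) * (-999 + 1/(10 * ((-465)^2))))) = -10090500/2160087749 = -0.00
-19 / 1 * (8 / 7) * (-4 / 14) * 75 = 22800 / 49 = 465.31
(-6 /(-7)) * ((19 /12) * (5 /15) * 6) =2.71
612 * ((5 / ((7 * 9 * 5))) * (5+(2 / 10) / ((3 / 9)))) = 272 / 5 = 54.40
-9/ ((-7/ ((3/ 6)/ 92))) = 0.01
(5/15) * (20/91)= 20/273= 0.07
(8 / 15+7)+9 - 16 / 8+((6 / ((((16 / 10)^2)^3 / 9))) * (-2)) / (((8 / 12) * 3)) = 22245571 / 1966080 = 11.31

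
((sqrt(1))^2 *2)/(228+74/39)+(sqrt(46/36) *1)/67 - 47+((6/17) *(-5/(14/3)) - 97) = -77017782/533477+sqrt(46)/402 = -144.35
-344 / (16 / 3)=-129 / 2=-64.50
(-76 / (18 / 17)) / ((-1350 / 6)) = 646 / 2025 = 0.32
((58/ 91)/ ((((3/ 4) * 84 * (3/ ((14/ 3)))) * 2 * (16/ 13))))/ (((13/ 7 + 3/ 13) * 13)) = 29/ 123120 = 0.00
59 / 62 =0.95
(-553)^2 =305809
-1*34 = -34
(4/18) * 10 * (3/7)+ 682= 14342/21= 682.95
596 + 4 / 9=5368 / 9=596.44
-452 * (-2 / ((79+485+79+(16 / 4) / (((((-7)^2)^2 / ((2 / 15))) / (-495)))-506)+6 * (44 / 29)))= 62944616 / 10165381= 6.19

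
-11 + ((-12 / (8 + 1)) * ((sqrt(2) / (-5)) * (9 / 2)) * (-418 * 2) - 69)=-5016 * sqrt(2) / 5 - 80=-1498.74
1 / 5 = 0.20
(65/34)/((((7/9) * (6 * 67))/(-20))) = -975/7973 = -0.12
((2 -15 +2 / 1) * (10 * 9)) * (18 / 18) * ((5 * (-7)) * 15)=519750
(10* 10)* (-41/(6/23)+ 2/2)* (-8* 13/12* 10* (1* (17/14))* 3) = 103538500/21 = 4930404.76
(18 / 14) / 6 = 3 / 14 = 0.21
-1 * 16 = -16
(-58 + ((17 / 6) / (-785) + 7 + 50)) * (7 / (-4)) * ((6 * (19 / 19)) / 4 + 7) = 562513 / 37680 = 14.93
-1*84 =-84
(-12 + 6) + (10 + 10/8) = 21/4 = 5.25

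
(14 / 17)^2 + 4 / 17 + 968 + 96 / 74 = 10374464 / 10693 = 970.21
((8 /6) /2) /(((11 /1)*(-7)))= -2 /231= -0.01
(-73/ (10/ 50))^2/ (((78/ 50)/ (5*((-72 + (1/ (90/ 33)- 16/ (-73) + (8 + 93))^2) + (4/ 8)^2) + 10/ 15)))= 3071922189625/ 702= 4375957535.08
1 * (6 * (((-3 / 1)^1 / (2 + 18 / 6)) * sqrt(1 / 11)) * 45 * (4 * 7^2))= -31752 * sqrt(11) / 11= -9573.59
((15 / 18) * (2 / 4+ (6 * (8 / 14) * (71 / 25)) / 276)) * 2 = 4309 / 4830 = 0.89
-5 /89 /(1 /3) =-15 /89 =-0.17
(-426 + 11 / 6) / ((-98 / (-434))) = -78895 / 42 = -1878.45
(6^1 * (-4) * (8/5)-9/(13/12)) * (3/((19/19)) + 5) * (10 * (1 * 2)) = -97152/13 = -7473.23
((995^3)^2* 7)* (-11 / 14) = -10674097602918921875 / 2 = -5337048801459460937.50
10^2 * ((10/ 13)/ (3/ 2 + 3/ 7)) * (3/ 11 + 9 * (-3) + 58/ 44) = -301000/ 297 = -1013.47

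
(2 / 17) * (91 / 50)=91 / 425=0.21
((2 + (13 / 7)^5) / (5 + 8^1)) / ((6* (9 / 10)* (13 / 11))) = 7423295 / 25563447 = 0.29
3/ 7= 0.43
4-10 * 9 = -86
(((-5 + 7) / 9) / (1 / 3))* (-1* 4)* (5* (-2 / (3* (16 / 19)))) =95 / 9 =10.56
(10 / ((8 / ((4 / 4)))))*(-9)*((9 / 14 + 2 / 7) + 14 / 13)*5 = -82125 / 728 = -112.81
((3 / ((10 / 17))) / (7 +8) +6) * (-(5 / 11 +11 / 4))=-44697 / 2200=-20.32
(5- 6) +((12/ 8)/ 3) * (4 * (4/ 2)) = 3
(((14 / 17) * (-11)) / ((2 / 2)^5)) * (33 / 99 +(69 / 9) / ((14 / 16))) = -4202 / 51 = -82.39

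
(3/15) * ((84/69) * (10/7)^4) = 8000/7889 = 1.01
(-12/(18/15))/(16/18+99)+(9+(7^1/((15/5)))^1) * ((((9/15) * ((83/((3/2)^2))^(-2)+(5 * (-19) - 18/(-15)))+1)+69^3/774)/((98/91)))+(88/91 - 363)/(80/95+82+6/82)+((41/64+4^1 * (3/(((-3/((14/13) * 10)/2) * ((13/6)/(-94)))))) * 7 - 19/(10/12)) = 418973756410833911886487/13953536167637601600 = 30026.35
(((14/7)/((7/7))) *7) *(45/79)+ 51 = 58.97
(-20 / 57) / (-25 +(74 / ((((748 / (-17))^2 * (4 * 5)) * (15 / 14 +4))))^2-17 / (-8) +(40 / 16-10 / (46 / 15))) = 217282747264000 / 14636649930403209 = 0.01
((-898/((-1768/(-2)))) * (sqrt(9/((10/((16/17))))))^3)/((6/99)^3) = -3557.51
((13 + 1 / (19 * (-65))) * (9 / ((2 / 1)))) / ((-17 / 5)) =-72243 / 4199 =-17.20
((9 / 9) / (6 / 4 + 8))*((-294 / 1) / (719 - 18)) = -588 / 13319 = -0.04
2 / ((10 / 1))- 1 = -4 / 5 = -0.80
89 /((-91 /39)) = -267 /7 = -38.14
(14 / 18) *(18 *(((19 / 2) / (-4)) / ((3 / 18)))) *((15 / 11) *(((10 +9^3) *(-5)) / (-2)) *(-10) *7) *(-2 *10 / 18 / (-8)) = 430005625 / 88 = 4886427.56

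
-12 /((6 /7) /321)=-4494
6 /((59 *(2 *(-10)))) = -3 /590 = -0.01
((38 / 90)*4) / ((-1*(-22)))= 38 / 495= 0.08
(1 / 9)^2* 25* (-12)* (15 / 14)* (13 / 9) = -3250 / 567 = -5.73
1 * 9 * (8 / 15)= 24 / 5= 4.80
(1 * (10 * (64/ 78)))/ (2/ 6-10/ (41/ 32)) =-13120/ 11947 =-1.10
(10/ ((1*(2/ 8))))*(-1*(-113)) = 4520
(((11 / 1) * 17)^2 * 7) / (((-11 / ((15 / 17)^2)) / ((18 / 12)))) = -51975 / 2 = -25987.50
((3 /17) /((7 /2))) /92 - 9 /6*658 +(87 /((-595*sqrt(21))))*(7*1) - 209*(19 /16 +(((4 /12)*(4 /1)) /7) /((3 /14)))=-560041987 /394128 - 29*sqrt(21) /595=-1421.19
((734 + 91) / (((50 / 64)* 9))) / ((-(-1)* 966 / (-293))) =-35.59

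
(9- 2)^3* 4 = 1372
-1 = -1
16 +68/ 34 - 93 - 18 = -93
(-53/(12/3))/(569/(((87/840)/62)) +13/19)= -29203/750717348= -0.00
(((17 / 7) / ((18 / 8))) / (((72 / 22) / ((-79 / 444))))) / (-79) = 187 / 251748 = 0.00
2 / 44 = 1 / 22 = 0.05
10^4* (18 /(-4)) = -45000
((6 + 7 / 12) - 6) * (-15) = -35 / 4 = -8.75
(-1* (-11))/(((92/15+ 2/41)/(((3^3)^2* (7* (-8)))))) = -138087180/1901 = -72639.23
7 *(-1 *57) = -399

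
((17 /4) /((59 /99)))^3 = 4767078987 /13144256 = 362.67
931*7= 6517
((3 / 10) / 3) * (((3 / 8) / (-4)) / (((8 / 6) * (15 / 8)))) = -3 / 800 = -0.00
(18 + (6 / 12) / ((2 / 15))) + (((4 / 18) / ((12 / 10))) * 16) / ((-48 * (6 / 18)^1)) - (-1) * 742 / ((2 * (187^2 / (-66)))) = 7163483 / 343332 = 20.86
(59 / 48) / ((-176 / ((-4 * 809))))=47731 / 2112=22.60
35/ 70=1/ 2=0.50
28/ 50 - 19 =-461/ 25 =-18.44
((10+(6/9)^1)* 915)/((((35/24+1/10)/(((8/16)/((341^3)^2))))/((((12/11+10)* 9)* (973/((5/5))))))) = 625628102400/3234153031023196337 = 0.00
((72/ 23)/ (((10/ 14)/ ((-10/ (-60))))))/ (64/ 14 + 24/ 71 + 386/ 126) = 375732/ 4101245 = 0.09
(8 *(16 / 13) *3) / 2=14.77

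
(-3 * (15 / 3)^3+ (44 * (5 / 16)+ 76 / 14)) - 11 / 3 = -30197 / 84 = -359.49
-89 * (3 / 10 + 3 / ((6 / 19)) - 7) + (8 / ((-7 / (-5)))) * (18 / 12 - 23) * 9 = -47422 / 35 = -1354.91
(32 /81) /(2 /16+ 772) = 0.00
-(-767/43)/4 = 767/172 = 4.46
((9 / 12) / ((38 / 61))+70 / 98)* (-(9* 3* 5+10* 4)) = -51025 / 152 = -335.69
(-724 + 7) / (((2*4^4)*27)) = -239 / 4608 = -0.05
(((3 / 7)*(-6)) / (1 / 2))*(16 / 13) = -576 / 91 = -6.33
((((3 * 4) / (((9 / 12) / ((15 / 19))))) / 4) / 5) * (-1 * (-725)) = 8700 / 19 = 457.89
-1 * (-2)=2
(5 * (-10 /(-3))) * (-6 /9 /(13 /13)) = -100 /9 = -11.11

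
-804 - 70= -874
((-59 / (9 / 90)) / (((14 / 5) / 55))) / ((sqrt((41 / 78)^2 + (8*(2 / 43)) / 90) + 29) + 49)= -752461515000 / 5064099229 + 575250*sqrt(78866945) / 5064099229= -147.58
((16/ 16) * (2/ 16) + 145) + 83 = 1825/ 8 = 228.12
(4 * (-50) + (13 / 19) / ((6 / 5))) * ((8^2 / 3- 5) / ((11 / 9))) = -1114015 / 418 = -2665.11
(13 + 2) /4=15 /4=3.75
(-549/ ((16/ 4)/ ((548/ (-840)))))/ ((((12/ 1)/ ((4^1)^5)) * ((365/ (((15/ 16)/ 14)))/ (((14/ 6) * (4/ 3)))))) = 33428/ 7665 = 4.36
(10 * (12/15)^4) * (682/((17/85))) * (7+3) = 698368/5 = 139673.60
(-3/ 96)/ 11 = -1/ 352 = -0.00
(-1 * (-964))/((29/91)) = 87724/29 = 3024.97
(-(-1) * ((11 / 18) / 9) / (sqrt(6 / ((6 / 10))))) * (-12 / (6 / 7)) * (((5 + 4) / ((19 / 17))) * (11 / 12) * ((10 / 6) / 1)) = -14399 * sqrt(10) / 12312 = -3.70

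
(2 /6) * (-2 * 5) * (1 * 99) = -330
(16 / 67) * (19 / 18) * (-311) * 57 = -898168 / 201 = -4468.50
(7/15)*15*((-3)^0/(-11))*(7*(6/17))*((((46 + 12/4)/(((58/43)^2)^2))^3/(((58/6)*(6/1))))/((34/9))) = -6219701628651632637874652427/267211068854234286971543552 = -23.28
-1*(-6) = 6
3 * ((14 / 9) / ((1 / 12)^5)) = 1161216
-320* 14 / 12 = -1120 / 3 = -373.33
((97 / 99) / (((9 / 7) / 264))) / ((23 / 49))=266168 / 621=428.61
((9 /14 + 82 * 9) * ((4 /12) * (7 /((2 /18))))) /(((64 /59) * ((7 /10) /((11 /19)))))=100669635 /8512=11826.79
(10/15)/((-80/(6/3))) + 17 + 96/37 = 43463/2220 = 19.58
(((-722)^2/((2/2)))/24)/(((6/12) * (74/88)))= 5734124/111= 51658.77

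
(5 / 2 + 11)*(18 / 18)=27 / 2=13.50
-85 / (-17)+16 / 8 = 7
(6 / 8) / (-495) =-1 / 660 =-0.00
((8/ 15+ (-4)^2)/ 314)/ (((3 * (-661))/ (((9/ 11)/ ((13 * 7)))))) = -124/ 519403885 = -0.00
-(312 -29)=-283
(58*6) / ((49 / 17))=5916 / 49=120.73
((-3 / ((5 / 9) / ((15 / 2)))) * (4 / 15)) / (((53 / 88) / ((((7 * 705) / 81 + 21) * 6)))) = -2335872 / 265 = -8814.61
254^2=64516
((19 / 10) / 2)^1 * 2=19 / 10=1.90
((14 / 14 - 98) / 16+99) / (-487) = -1487 / 7792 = -0.19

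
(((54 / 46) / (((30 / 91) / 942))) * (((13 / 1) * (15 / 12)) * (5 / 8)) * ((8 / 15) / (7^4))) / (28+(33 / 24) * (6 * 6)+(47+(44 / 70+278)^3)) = 29849625 / 85324038854986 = 0.00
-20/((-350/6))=12/35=0.34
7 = 7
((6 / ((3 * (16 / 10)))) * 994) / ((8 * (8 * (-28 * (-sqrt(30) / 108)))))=639 * sqrt(30) / 256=13.67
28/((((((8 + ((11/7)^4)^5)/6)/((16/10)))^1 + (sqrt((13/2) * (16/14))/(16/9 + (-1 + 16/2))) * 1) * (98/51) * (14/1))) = 344714565749530929788747736146090907092080/291151504600752825996825004035991838662483827 - 12763607901146420371555634590940672512 * sqrt(91)/291151504600752825996825004035991838662483827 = 0.00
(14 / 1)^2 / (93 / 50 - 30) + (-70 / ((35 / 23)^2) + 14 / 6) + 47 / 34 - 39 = -17336027 / 239190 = -72.48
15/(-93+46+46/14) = -35/102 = -0.34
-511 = -511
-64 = -64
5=5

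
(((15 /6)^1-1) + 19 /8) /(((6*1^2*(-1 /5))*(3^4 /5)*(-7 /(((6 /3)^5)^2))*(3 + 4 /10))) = 248000 /28917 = 8.58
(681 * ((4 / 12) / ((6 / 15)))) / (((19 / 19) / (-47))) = -26672.50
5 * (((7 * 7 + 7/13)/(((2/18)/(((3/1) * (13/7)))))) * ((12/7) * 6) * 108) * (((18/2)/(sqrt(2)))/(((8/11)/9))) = 5378182920 * sqrt(2)/7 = 1086557032.34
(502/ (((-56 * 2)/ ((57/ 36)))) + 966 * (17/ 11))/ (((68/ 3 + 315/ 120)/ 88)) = 5169.75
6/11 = 0.55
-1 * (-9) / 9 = 1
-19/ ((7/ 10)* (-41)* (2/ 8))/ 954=380/ 136899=0.00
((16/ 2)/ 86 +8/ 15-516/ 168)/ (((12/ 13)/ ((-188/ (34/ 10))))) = 13490269/ 92106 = 146.46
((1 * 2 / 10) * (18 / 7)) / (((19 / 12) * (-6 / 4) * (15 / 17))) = -816 / 3325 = -0.25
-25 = -25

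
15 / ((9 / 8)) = 40 / 3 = 13.33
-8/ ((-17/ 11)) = 88/ 17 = 5.18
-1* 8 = -8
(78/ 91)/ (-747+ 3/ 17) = -17/ 14812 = -0.00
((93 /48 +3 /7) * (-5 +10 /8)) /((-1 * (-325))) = -159 /5824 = -0.03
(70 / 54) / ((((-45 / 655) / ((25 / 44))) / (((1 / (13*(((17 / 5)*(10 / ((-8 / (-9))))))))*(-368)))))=42182000 / 5316597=7.93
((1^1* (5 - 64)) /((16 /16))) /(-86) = 59 /86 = 0.69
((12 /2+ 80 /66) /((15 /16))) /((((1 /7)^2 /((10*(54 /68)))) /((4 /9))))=43904 /33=1330.42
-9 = -9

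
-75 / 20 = -3.75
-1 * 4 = -4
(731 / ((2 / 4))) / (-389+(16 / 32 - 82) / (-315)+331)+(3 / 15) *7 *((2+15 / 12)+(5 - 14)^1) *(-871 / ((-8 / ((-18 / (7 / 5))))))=6543927009 / 582032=11243.24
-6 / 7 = -0.86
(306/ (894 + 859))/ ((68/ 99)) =891/ 3506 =0.25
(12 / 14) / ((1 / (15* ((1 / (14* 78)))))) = 15 / 1274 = 0.01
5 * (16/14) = 40/7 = 5.71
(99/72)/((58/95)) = 2.25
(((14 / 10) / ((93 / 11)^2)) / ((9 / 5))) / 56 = 121 / 622728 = 0.00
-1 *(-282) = 282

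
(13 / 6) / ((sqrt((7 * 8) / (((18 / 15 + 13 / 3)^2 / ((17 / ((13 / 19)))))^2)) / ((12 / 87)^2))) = 2328482 * sqrt(14) / 1283513175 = 0.01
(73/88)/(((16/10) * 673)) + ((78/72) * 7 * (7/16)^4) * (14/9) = 11342605151/26198802432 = 0.43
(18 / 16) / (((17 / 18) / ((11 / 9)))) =99 / 68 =1.46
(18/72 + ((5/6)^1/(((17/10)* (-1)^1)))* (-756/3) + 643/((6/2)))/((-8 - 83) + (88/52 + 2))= -179335/46308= -3.87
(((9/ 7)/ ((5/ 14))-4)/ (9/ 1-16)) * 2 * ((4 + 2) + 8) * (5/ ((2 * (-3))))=-4/ 3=-1.33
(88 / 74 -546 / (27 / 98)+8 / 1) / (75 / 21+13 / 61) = -35060543 / 67266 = -521.22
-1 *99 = -99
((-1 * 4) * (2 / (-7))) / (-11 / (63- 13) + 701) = 400 / 245273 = 0.00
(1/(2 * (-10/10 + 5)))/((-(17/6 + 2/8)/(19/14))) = -0.06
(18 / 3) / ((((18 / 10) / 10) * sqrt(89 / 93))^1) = 100 * sqrt(8277) / 267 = 34.07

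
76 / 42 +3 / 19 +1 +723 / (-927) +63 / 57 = 135322 / 41097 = 3.29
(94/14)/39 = 47/273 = 0.17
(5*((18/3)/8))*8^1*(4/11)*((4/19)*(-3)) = -1440/209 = -6.89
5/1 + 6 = 11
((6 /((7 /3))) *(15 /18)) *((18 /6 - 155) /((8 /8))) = -2280 /7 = -325.71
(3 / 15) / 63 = 1 / 315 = 0.00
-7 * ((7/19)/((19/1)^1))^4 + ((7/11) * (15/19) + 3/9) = 468388236605/560457580353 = 0.84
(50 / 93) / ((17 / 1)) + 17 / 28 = 28277 / 44268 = 0.64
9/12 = 3/4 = 0.75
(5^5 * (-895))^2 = 7822509765625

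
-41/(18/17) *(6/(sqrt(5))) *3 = -697 *sqrt(5)/5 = -311.71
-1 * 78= -78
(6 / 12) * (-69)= -69 / 2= -34.50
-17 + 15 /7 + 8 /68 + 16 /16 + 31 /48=-74791 /5712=-13.09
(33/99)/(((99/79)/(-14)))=-1106/297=-3.72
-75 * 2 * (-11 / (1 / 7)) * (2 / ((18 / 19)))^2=1389850 / 27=51475.93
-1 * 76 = -76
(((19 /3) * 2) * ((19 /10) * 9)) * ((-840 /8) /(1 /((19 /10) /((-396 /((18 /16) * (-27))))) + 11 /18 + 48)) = -23334318 /56915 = -409.99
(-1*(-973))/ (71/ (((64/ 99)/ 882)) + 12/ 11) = 0.01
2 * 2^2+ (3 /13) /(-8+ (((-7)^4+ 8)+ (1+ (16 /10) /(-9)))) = 11240663 /1405066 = 8.00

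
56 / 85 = 0.66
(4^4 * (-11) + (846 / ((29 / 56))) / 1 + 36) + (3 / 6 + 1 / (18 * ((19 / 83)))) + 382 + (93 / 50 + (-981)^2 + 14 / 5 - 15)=238425510997 / 247950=961587.06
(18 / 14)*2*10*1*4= 720 / 7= 102.86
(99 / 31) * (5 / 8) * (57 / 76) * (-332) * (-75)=9244125 / 248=37274.70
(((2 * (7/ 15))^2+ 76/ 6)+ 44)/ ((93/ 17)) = 220082/ 20925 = 10.52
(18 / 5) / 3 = 6 / 5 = 1.20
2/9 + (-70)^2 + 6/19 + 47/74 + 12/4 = 62057407/12654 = 4904.17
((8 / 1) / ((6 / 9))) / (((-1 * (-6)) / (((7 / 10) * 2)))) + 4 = 34 / 5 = 6.80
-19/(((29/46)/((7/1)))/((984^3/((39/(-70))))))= 136010223175680/377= 360769822747.16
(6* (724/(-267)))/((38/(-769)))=556756/1691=329.25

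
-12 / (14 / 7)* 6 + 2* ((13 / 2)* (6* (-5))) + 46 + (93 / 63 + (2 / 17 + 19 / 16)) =-2154673 / 5712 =-377.22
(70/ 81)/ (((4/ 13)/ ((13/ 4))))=9.13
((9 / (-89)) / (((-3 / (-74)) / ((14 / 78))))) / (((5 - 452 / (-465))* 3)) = -80290 / 3212989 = -0.02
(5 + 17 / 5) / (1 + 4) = 42 / 25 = 1.68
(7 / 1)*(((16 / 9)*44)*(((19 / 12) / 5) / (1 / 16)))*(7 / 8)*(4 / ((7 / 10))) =374528 / 27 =13871.41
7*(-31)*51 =-11067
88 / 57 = 1.54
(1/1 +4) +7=12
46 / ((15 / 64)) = 2944 / 15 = 196.27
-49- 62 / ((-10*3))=-704 / 15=-46.93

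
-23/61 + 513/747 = 1568/5063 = 0.31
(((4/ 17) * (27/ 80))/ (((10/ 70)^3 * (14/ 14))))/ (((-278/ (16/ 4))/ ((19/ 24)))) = -58653/ 189040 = -0.31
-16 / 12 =-4 / 3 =-1.33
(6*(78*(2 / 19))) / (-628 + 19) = -312 / 3857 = -0.08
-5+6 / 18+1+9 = 5.33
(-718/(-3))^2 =515524/9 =57280.44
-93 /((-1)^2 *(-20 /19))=88.35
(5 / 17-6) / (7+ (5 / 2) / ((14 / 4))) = -679 / 918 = -0.74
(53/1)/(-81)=-53/81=-0.65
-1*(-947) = 947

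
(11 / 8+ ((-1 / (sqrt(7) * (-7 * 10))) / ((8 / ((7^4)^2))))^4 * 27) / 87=253461969116489422572523 / 3563520000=71126854659575.20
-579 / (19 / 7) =-213.32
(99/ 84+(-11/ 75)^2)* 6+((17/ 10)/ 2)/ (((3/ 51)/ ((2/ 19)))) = 2174936/ 249375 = 8.72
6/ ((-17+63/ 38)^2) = 8664/ 339889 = 0.03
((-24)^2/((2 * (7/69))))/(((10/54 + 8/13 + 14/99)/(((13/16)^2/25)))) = 405208089/5091800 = 79.58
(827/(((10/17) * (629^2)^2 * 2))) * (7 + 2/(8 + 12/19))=490411/15100714908520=0.00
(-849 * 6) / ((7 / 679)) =-494118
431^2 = 185761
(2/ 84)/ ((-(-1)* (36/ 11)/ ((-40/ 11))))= -5/ 189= -0.03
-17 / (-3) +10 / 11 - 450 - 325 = -25358 / 33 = -768.42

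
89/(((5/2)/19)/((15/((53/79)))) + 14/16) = 3206136/31733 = 101.03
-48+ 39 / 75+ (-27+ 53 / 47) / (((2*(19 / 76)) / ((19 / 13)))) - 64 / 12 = -5885771 / 45825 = -128.44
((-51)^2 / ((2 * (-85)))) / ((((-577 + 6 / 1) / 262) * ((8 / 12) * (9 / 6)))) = 20043 / 2855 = 7.02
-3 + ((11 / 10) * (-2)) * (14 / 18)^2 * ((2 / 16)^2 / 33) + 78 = 5831951 / 77760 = 75.00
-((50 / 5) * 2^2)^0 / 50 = -1 / 50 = -0.02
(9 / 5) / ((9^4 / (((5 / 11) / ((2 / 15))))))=5 / 5346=0.00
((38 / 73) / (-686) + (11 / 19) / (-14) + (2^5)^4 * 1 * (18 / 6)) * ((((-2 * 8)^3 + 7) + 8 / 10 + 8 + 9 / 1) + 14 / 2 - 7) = -4351972530914458 / 339815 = -12806887662.15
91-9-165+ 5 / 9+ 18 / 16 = -5855 / 72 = -81.32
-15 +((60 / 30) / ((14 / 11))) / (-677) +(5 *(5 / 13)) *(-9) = -1990523 / 61607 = -32.31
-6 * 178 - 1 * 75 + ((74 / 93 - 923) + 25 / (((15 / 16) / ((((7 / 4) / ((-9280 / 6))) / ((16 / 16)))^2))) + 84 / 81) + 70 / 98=-52057585883047 / 25228385280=-2063.45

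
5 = 5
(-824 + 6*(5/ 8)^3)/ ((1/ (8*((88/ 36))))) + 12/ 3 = -2315683/ 144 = -16081.13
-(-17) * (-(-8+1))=119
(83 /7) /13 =83 /91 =0.91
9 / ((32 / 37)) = 333 / 32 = 10.41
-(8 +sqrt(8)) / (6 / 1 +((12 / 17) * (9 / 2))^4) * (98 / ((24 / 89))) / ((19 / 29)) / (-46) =10562817349 * sqrt(2) / 47217930408 +10562817349 / 11804482602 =1.21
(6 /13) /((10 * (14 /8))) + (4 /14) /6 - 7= -9454 /1365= -6.93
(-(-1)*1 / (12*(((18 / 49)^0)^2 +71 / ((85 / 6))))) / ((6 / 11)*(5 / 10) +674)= 935 / 45481044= 0.00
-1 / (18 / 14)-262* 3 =-7081 / 9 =-786.78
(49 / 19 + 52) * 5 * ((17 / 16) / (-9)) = -88145 / 2736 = -32.22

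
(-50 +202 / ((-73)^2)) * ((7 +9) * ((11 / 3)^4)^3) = -4720823698.66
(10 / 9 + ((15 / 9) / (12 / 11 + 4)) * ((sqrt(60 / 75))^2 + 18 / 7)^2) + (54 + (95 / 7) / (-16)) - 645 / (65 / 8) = -68705983 / 3210480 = -21.40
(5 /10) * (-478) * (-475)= 113525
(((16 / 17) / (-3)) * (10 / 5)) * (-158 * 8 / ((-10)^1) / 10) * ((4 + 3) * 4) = -283136 / 1275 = -222.07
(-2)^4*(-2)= -32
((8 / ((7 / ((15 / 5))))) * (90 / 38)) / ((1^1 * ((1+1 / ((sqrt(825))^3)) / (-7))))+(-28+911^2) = 556875 * sqrt(33) / 1333599607+1106669174042676 / 1333599607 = 829836.16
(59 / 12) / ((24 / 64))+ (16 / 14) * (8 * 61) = 35962 / 63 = 570.83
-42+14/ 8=-161/ 4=-40.25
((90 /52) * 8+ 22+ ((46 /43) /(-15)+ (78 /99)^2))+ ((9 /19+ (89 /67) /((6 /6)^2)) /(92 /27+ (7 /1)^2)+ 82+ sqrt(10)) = 121.59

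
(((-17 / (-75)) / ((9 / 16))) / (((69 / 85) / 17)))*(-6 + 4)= -157216 / 9315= -16.88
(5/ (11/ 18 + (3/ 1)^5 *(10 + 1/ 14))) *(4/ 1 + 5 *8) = 6930/ 77111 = 0.09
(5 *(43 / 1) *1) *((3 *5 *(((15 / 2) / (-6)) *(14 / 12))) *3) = -112875 / 8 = -14109.38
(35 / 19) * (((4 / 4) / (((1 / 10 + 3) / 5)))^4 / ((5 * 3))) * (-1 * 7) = -306250000 / 52640697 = -5.82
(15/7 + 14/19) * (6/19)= 0.91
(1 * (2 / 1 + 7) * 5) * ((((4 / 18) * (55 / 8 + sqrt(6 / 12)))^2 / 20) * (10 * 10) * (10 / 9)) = 6875 * sqrt(2) / 81 + 127375 / 216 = 709.73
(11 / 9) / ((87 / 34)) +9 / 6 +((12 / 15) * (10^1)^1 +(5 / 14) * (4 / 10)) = 110941 / 10962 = 10.12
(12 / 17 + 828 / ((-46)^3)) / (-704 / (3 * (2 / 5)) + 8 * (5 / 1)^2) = -37629 / 20863760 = -0.00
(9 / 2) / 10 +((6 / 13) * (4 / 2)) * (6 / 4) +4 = 1517 / 260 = 5.83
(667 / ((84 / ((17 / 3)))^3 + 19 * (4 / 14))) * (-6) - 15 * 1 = -910374516 / 56103875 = -16.23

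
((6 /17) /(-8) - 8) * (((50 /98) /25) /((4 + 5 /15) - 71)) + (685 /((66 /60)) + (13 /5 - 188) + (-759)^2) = 4226109964291 /7330400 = 576518.33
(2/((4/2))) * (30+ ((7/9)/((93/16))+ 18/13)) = 342952/10881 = 31.52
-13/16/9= -13/144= -0.09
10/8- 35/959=665/548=1.21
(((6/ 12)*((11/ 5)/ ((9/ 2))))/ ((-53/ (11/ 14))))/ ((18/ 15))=-121/ 40068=-0.00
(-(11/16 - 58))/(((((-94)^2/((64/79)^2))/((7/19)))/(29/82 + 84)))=1420807136/10739581451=0.13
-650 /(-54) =325 /27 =12.04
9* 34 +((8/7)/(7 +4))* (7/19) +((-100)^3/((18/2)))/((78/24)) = -828516446/24453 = -33882.00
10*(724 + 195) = 9190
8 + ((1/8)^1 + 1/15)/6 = 5783/720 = 8.03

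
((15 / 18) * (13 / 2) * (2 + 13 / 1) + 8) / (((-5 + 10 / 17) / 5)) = -2023 / 20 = -101.15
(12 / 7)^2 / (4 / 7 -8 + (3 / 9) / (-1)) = -432 / 1141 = -0.38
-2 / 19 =-0.11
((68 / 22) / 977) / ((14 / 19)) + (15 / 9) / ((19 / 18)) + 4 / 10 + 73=535886852 / 7146755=74.98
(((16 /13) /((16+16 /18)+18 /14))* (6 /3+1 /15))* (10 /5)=20832 /74425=0.28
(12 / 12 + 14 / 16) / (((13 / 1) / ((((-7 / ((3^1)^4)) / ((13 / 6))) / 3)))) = -35 / 18252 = -0.00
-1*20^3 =-8000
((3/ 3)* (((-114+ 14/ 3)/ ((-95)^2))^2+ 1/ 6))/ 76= 244567043/ 111424455000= 0.00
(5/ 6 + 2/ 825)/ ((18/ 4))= 1379/ 7425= 0.19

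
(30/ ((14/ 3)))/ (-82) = -45/ 574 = -0.08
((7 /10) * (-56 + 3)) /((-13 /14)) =39.95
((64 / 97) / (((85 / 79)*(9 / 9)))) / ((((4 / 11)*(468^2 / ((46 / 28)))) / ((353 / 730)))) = 7055411 / 1153488527100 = 0.00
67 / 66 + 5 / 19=1603 / 1254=1.28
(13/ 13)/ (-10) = -1/ 10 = -0.10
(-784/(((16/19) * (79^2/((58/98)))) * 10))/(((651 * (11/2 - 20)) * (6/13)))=247/121886730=0.00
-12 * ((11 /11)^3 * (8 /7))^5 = -393216 /16807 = -23.40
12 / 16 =3 / 4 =0.75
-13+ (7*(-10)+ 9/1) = -74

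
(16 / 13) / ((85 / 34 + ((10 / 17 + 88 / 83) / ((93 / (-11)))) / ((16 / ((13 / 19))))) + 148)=319134336 / 39021983507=0.01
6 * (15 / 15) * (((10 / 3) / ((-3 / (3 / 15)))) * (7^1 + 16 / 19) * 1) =-10.46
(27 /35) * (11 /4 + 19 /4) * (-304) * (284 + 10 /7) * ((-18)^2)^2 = -2582344094976 /49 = -52700899897.47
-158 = -158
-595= -595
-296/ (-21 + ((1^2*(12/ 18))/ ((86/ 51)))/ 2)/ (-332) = -0.04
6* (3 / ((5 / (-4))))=-72 / 5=-14.40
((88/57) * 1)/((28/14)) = 44/57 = 0.77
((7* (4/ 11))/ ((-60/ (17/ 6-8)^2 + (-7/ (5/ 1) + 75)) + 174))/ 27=67270/ 175069323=0.00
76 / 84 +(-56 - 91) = -146.10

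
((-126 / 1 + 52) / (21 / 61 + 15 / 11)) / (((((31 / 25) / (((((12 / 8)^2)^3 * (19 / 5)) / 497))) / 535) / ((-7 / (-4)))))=-2849.14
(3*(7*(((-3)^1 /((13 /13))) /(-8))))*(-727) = -45801 /8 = -5725.12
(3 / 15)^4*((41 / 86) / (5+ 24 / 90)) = 123 / 849250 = 0.00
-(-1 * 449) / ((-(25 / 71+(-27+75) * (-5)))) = 31879 / 17015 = 1.87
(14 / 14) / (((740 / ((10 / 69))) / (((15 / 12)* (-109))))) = -545 / 20424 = -0.03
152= 152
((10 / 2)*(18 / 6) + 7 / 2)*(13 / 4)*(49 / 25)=23569 / 200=117.84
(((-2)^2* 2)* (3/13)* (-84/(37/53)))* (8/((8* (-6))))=17808/481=37.02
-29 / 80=-0.36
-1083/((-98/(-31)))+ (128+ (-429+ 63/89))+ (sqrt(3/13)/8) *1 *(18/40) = -5607145/8722+ 9 *sqrt(39)/2080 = -642.85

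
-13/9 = -1.44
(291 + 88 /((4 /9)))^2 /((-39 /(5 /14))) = -398535 /182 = -2189.75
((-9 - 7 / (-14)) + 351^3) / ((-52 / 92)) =-1989202955 / 26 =-76507805.96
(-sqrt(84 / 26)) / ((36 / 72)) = -2*sqrt(546) / 13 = -3.59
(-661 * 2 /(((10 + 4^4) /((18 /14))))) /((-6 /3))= 5949 /1862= 3.19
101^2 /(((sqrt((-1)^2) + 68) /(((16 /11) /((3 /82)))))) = 5877.78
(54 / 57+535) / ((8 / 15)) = 152745 / 152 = 1004.90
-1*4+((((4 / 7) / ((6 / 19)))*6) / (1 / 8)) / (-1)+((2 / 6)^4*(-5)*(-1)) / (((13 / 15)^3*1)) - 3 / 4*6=-8790235 / 92274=-95.26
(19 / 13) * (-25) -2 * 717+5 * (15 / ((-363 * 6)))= -1470.57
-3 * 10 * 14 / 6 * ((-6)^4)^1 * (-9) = 816480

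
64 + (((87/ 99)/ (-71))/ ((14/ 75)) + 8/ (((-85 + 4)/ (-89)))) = 64408139/ 885654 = 72.72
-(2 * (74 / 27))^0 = -1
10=10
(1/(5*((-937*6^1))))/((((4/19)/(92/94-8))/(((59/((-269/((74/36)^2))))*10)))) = -84405695/7676526168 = -0.01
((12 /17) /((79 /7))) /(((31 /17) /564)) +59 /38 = 1944779 /93062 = 20.90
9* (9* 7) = 567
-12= -12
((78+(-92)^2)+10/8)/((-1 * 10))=-34173/40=-854.32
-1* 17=-17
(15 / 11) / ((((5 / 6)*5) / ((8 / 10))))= 72 / 275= 0.26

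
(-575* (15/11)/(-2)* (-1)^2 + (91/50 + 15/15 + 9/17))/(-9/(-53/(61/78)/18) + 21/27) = 11462368671/91845050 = 124.80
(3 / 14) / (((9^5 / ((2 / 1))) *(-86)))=-1 / 11849166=-0.00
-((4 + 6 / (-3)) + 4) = -6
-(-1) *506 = 506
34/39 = 0.87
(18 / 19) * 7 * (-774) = -5132.84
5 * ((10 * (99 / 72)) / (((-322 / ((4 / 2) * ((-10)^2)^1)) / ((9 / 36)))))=-6875 / 644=-10.68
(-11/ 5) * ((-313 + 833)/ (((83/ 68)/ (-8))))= 622336/ 83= 7498.02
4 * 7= 28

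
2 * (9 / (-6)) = -3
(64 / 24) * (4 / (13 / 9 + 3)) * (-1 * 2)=-24 / 5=-4.80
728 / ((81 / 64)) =46592 / 81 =575.21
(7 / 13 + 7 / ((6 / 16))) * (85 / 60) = 12733 / 468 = 27.21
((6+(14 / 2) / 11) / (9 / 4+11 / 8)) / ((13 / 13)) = 584 / 319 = 1.83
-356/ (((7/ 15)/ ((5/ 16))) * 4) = -6675/ 112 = -59.60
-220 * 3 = -660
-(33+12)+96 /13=-489 /13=-37.62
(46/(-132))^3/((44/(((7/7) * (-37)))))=450179/12649824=0.04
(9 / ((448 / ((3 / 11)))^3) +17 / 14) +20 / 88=172521947379 / 119677386752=1.44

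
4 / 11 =0.36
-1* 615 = -615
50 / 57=0.88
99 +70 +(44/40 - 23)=1471/10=147.10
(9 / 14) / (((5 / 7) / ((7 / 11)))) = 63 / 110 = 0.57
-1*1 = -1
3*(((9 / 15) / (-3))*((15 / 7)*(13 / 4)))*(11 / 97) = -1287 / 2716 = -0.47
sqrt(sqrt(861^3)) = 861^(3/4) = 158.95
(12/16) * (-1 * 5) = -15/4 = -3.75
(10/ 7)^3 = 1000/ 343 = 2.92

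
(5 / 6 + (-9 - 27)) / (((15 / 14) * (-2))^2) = -10339 / 1350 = -7.66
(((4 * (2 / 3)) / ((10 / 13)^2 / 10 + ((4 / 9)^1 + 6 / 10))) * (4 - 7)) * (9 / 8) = -68445 / 8393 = -8.16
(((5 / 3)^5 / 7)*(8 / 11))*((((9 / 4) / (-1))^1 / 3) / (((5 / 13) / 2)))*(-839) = 4371.89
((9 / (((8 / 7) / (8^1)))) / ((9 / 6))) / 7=6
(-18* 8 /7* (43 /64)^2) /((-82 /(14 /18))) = 1849 /20992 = 0.09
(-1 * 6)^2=36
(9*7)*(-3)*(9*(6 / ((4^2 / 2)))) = -5103 / 4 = -1275.75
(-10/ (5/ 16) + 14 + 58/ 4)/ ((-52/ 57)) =399/ 104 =3.84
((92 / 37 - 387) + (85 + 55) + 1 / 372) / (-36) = 3365447 / 495504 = 6.79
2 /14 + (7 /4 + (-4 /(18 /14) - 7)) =-2071 /252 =-8.22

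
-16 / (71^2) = -16 / 5041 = -0.00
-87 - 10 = -97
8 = 8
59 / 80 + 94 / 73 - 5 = -17373 / 5840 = -2.97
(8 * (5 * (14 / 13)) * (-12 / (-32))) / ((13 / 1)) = 210 / 169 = 1.24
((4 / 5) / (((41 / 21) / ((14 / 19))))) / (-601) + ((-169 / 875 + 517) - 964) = -183195839426 / 409656625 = -447.19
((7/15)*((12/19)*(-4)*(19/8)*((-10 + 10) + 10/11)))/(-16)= 7/44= 0.16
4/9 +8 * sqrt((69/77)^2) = 5276/693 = 7.61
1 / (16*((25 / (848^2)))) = 44944 / 25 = 1797.76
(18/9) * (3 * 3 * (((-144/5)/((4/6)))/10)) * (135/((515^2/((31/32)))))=-0.04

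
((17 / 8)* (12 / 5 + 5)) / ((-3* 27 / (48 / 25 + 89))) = -1429717 / 81000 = -17.65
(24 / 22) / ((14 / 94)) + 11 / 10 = 8.42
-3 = -3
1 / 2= 0.50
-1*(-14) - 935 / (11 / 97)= -8231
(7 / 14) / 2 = 1 / 4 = 0.25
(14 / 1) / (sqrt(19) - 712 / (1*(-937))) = -9340016 / 16174467 +12291566*sqrt(19) / 16174467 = 2.74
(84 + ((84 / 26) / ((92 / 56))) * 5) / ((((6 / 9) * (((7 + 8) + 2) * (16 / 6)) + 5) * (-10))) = -126252 / 473915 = -0.27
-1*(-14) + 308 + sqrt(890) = sqrt(890) + 322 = 351.83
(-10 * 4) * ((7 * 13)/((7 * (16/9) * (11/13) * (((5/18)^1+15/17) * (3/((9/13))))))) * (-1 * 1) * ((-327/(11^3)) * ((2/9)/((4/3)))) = -5853627/2079022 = -2.82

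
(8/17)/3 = 0.16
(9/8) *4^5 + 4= 1156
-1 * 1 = -1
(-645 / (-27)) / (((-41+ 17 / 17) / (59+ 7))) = -473 / 12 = -39.42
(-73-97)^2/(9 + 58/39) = 2755.75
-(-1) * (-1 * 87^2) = -7569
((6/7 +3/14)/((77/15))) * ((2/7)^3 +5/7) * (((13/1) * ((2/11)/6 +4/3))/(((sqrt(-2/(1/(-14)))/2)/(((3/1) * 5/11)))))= 15136875 * sqrt(7)/28471058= 1.41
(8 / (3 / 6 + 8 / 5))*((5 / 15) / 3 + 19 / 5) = 14.90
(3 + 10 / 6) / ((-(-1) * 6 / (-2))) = -14 / 9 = -1.56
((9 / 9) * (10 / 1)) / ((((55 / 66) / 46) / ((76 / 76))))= 552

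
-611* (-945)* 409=236154555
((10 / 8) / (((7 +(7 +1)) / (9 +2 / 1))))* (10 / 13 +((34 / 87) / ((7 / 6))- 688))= -9969949 / 15834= -629.65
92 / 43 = 2.14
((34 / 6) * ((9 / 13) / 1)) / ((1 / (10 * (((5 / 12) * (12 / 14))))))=1275 / 91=14.01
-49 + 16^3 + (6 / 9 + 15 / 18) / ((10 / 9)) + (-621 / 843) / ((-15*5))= 113758911 / 28100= 4048.36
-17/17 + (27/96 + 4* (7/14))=1.28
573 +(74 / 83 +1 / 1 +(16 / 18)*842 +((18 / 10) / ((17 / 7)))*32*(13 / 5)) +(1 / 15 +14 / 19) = 8359212829 / 6032025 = 1385.81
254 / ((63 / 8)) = 2032 / 63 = 32.25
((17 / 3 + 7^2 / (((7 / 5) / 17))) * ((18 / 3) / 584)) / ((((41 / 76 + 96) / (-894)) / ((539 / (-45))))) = 499943276 / 730365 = 684.51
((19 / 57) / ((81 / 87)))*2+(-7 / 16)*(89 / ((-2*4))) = 57887 / 10368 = 5.58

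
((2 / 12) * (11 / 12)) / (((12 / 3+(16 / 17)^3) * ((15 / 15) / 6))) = 54043 / 284976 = 0.19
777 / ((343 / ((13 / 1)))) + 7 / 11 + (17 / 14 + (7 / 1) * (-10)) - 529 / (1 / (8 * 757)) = -3453548391 / 1078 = -3203662.70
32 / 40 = 4 / 5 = 0.80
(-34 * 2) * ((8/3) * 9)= -1632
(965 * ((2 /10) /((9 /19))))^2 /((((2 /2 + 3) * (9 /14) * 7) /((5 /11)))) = 67234445 /16038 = 4192.20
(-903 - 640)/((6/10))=-7715/3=-2571.67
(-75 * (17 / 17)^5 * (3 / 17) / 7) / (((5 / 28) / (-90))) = 16200 / 17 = 952.94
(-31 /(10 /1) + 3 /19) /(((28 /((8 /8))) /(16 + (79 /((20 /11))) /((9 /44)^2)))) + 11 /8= -235772909 /2154600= -109.43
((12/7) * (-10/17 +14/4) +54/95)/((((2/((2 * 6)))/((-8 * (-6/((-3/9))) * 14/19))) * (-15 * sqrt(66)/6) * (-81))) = -446976 * sqrt(66)/1687675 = -2.15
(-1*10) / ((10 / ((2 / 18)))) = -1 / 9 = -0.11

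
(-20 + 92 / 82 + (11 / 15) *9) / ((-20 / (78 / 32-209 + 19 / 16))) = -4135431 / 32800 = -126.08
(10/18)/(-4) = -0.14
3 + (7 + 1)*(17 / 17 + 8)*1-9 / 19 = 1416 / 19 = 74.53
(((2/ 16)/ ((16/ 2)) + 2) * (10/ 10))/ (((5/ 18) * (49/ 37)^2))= 4.14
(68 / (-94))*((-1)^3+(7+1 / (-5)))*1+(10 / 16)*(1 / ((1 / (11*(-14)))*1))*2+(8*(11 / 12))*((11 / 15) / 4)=-195.35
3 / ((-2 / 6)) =-9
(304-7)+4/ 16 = 1189/ 4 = 297.25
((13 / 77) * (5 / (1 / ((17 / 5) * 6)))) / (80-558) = -663 / 18403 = -0.04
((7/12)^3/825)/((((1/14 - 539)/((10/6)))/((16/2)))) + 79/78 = 5310818837/5243624100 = 1.01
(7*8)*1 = 56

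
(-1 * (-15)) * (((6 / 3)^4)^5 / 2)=7864320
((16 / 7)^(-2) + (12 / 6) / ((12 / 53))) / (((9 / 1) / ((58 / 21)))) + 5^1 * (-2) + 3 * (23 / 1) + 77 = 10071335 / 72576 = 138.77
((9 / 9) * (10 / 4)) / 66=5 / 132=0.04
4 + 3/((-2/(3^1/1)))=-1/2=-0.50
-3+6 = 3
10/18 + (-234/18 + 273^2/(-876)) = -256291/2628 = -97.52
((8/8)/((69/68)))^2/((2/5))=11560/4761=2.43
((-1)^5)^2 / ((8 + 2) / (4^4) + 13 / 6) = 384 / 847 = 0.45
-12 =-12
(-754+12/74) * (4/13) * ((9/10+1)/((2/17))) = -9009116/2405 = -3745.99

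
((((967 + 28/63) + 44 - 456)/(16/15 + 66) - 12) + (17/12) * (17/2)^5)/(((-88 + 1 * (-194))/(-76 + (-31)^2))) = -3581441323585/18156288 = -197256.25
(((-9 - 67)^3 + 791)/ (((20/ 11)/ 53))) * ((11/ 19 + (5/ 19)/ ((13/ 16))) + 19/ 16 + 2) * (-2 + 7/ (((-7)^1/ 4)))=2477724531645/ 7904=313477293.98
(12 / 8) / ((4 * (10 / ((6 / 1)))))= 9 / 40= 0.22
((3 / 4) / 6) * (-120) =-15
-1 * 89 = -89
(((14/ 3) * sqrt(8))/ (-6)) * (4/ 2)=-28 * sqrt(2)/ 9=-4.40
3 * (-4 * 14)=-168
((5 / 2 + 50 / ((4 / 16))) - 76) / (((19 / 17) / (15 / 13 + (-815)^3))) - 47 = -15134066042539 / 247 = -61271522439.43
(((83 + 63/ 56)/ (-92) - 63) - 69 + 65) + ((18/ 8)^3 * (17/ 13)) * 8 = 490351/ 9568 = 51.25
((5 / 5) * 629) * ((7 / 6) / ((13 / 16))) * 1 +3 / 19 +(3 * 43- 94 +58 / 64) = 22271345 / 23712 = 939.24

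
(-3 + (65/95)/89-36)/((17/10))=-659360/28747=-22.94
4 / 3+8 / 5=44 / 15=2.93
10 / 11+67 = 747 / 11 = 67.91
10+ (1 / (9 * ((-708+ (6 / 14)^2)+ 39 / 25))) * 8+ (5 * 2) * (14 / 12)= 42174295 / 1946619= 21.67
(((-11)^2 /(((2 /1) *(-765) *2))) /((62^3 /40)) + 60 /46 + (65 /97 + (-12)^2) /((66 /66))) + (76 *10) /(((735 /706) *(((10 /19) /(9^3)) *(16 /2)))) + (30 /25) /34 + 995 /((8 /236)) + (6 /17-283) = 310145675978945347 /1993114065348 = 155608.59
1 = 1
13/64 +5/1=333/64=5.20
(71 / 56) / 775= 71 / 43400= 0.00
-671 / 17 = -39.47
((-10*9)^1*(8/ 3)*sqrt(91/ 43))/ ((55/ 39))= -1872*sqrt(3913)/ 473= -247.57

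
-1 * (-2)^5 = 32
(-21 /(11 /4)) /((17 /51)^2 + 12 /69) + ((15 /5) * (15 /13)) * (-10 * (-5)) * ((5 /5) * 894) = 1305237456 /8437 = 154703.98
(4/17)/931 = 4/15827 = 0.00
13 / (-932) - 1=-945 / 932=-1.01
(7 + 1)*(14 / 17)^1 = 112 / 17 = 6.59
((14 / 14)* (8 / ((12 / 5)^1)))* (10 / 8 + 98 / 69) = 8.90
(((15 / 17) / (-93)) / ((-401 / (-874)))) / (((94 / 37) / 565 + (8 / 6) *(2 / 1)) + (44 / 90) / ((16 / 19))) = -6577549200 / 1034309781739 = -0.01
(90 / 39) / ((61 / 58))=1740 / 793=2.19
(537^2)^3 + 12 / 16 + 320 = 95919234805390919 / 4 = 23979808701347729.75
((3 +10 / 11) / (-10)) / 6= -43 / 660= -0.07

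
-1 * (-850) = 850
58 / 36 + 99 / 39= 971 / 234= 4.15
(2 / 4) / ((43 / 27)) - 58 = -4961 / 86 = -57.69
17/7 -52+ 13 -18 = -382/7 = -54.57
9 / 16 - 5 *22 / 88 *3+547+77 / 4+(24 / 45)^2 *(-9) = 224201 / 400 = 560.50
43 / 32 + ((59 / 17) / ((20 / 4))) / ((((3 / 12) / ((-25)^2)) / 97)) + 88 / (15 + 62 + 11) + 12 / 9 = 274710001 / 1632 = 168327.21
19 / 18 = 1.06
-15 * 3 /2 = -45 /2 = -22.50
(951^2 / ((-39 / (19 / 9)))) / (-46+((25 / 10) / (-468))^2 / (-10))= 85780626048 / 80600837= 1064.26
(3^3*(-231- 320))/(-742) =20.05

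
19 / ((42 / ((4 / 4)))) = 19 / 42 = 0.45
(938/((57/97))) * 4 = 363944/57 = 6384.98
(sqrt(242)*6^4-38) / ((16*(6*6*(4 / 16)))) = -19 / 72 + 99*sqrt(2) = 139.74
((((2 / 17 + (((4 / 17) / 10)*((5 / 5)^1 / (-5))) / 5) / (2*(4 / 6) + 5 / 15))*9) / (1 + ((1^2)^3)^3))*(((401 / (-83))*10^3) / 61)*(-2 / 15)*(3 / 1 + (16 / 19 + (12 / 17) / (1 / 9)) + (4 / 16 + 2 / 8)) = 24735104352 / 695023325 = 35.59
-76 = -76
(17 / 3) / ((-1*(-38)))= 17 / 114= 0.15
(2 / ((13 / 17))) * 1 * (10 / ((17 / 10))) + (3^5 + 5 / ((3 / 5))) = 10402 / 39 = 266.72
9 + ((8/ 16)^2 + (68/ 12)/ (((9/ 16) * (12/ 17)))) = 7621/ 324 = 23.52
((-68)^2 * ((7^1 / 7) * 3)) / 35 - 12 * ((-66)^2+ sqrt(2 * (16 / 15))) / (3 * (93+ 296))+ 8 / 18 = 43131772 / 122535 - 16 * sqrt(30) / 5835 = 351.98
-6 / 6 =-1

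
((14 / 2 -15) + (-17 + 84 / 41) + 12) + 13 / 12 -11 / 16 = -20773 / 1968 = -10.56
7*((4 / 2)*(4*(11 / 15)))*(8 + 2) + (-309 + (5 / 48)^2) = 234265 / 2304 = 101.68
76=76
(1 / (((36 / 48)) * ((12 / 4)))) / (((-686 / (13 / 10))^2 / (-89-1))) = -169 / 1176490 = -0.00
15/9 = 5/3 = 1.67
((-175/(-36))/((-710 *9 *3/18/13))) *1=-455/7668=-0.06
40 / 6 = 20 / 3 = 6.67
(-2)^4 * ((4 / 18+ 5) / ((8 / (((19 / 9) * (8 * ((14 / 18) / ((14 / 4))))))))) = 28576 / 729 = 39.20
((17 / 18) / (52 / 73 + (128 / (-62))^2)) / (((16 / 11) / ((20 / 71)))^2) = 721523605 / 101330391168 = 0.01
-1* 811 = -811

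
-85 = -85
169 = 169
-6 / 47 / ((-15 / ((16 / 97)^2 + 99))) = 1863494 / 2211115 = 0.84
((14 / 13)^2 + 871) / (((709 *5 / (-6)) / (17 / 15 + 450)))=-398968786 / 599105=-665.94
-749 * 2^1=-1498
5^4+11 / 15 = 9386 / 15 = 625.73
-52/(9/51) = -884/3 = -294.67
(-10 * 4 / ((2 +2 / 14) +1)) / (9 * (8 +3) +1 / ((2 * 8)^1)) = -448 / 3487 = -0.13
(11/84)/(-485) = -11/40740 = -0.00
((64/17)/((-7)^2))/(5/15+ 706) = 192/1765127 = 0.00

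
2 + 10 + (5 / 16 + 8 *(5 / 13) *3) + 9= 6353 / 208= 30.54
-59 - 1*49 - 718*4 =-2980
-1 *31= -31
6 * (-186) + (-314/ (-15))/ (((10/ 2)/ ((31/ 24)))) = -999533/ 900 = -1110.59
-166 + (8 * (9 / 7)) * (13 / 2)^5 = 3336989 / 28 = 119178.18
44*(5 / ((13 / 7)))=1540 / 13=118.46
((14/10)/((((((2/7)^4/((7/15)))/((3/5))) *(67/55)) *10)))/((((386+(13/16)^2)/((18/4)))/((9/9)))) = 0.06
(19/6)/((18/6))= 1.06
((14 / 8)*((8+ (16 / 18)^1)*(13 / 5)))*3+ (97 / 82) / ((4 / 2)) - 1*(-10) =64907 / 492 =131.92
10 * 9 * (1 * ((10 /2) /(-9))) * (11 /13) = -550 /13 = -42.31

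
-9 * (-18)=162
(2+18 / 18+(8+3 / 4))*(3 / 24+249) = 93671 / 32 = 2927.22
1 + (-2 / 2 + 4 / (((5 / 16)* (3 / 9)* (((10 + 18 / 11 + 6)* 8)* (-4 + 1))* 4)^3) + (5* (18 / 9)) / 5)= 3650690669 / 1825346000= 2.00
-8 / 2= -4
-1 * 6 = -6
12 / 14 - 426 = -2976 / 7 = -425.14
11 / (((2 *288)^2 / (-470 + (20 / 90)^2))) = -209363 / 13436928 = -0.02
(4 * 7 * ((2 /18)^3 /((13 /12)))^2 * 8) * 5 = 17920 /9979281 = 0.00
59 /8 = 7.38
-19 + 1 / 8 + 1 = -143 / 8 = -17.88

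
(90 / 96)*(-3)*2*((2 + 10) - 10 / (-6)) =-615 / 8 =-76.88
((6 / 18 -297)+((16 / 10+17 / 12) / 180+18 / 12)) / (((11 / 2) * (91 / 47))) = -149818093 / 5405400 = -27.72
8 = 8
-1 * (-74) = 74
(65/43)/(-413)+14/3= 248431/53277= 4.66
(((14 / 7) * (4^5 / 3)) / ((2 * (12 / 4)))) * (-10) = -10240 / 9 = -1137.78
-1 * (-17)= 17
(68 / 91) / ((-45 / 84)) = -272 / 195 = -1.39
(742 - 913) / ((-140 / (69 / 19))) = 621 / 140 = 4.44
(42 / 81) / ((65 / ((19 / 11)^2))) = 5054 / 212355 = 0.02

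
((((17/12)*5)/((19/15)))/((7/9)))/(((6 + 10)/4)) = 1.80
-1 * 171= -171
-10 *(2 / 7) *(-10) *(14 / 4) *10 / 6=500 / 3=166.67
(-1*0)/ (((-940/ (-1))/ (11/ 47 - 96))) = 0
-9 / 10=-0.90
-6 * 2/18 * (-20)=40/3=13.33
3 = 3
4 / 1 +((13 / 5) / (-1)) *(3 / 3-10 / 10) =4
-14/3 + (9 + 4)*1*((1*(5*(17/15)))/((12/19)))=4031/36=111.97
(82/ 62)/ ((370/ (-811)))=-33251/ 11470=-2.90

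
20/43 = 0.47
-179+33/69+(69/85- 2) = -351333/1955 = -179.71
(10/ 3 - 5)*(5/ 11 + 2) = -45/ 11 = -4.09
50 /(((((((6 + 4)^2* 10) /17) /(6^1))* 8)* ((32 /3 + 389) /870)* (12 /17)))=1.97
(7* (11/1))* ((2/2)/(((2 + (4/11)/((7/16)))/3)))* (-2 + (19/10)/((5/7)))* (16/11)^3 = 165.72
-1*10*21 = -210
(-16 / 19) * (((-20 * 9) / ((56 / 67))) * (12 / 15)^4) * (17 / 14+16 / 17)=16671744 / 104125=160.11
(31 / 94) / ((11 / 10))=155 / 517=0.30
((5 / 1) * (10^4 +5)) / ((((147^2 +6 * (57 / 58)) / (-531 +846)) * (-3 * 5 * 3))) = -3385025 / 208944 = -16.20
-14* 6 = -84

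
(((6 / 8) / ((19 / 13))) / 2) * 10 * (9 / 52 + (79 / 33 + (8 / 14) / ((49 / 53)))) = 9373535 / 1146992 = 8.17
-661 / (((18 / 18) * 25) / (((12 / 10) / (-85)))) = 3966 / 10625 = 0.37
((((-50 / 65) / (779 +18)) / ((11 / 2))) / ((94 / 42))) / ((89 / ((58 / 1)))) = -24360 / 476740693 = -0.00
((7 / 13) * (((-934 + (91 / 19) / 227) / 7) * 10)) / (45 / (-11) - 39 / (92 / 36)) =5095737515 / 137256912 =37.13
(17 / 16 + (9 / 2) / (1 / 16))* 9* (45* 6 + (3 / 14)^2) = 79552287 / 448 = 177572.07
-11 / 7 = -1.57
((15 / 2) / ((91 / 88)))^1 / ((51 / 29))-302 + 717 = 419.12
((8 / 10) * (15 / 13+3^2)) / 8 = 1.02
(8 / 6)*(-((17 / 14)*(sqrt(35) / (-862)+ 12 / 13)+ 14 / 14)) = -772 / 273+ 17*sqrt(35) / 9051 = -2.82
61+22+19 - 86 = 16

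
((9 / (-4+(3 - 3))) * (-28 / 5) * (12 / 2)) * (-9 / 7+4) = 1026 / 5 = 205.20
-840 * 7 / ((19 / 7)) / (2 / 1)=-20580 / 19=-1083.16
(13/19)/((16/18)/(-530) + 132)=31005/5981504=0.01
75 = 75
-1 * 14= -14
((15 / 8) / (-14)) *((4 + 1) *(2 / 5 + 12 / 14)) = -165 / 196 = -0.84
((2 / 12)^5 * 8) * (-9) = -1 / 108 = -0.01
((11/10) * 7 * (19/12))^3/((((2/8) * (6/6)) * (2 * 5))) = 3131359847/4320000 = 724.85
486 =486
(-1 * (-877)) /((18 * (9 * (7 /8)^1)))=3508 /567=6.19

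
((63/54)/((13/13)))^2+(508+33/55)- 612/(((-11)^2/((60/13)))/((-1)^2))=137780789/283140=486.62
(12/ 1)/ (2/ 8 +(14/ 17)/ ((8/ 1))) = 34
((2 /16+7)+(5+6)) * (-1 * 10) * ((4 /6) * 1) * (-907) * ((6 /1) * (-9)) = -5918175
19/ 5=3.80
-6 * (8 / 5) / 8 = -6 / 5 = -1.20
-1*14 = -14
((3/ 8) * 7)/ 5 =21/ 40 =0.52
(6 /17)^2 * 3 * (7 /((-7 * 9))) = -12 /289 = -0.04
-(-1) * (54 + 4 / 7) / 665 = 382 / 4655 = 0.08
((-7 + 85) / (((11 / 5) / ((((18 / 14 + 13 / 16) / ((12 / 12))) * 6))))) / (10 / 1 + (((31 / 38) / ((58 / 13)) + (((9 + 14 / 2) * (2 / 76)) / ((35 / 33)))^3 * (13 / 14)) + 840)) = 390809765653125 / 744448076780287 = 0.52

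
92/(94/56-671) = -2576/18741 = -0.14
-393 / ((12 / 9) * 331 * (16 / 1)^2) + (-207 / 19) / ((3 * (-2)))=1.81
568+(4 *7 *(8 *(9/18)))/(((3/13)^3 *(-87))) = 1088168/2349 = 463.25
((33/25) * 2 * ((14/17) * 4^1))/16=231/425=0.54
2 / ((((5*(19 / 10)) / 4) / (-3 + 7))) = 64 / 19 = 3.37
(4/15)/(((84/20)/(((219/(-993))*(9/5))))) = -292/11585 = -0.03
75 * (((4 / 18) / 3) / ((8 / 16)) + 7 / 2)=273.61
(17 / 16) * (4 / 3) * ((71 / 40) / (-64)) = -1207 / 30720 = -0.04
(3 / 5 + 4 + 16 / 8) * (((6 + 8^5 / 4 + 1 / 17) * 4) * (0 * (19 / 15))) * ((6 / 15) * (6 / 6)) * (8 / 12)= 0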